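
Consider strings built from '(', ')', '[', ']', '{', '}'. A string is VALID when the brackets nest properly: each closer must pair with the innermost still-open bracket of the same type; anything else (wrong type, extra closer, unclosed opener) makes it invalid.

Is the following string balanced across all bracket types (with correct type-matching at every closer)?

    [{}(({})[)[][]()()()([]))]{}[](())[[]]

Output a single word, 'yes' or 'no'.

pos 0: push '['; stack = [
pos 1: push '{'; stack = [{
pos 2: '}' matches '{'; pop; stack = [
pos 3: push '('; stack = [(
pos 4: push '('; stack = [((
pos 5: push '{'; stack = [(({
pos 6: '}' matches '{'; pop; stack = [((
pos 7: ')' matches '('; pop; stack = [(
pos 8: push '['; stack = [([
pos 9: saw closer ')' but top of stack is '[' (expected ']') → INVALID
Verdict: type mismatch at position 9: ')' closes '[' → no

Answer: no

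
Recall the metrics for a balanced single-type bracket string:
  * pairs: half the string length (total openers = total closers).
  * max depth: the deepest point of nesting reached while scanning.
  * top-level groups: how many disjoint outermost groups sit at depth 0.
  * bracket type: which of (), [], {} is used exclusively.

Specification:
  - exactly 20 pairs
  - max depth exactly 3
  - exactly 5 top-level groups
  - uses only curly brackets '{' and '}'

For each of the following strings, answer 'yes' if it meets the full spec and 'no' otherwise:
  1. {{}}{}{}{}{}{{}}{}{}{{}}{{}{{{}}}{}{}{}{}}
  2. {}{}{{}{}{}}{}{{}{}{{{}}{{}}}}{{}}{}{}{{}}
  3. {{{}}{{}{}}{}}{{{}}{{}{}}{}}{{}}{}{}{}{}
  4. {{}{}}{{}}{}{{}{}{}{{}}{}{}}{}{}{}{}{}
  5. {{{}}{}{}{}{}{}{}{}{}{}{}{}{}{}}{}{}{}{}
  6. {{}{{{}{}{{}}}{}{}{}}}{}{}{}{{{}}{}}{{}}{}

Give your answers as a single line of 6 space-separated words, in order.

String 1 '{{}}{}{}{}{}{{}}{}{}{{}}{{}{{{}}}{}{}{}{}}': depth seq [1 2 1 0 1 0 1 0 1 0 1 0 1 2 1 0 1 0 1 0 1 2 1 0 1 2 1 2 3 4 3 2 1 2 1 2 1 2 1 2 1 0]
  -> pairs=21 depth=4 groups=10 -> no
String 2 '{}{}{{}{}{}}{}{{}{}{{{}}{{}}}}{{}}{}{}{{}}': depth seq [1 0 1 0 1 2 1 2 1 2 1 0 1 0 1 2 1 2 1 2 3 4 3 2 3 4 3 2 1 0 1 2 1 0 1 0 1 0 1 2 1 0]
  -> pairs=21 depth=4 groups=9 -> no
String 3 '{{{}}{{}{}}{}}{{{}}{{}{}}{}}{{}}{}{}{}{}': depth seq [1 2 3 2 1 2 3 2 3 2 1 2 1 0 1 2 3 2 1 2 3 2 3 2 1 2 1 0 1 2 1 0 1 0 1 0 1 0 1 0]
  -> pairs=20 depth=3 groups=7 -> no
String 4 '{{}{}}{{}}{}{{}{}{}{{}}{}{}}{}{}{}{}{}': depth seq [1 2 1 2 1 0 1 2 1 0 1 0 1 2 1 2 1 2 1 2 3 2 1 2 1 2 1 0 1 0 1 0 1 0 1 0 1 0]
  -> pairs=19 depth=3 groups=9 -> no
String 5 '{{{}}{}{}{}{}{}{}{}{}{}{}{}{}{}}{}{}{}{}': depth seq [1 2 3 2 1 2 1 2 1 2 1 2 1 2 1 2 1 2 1 2 1 2 1 2 1 2 1 2 1 2 1 0 1 0 1 0 1 0 1 0]
  -> pairs=20 depth=3 groups=5 -> yes
String 6 '{{}{{{}{}{{}}}{}{}{}}}{}{}{}{{{}}{}}{{}}{}': depth seq [1 2 1 2 3 4 3 4 3 4 5 4 3 2 3 2 3 2 3 2 1 0 1 0 1 0 1 0 1 2 3 2 1 2 1 0 1 2 1 0 1 0]
  -> pairs=21 depth=5 groups=7 -> no

Answer: no no no no yes no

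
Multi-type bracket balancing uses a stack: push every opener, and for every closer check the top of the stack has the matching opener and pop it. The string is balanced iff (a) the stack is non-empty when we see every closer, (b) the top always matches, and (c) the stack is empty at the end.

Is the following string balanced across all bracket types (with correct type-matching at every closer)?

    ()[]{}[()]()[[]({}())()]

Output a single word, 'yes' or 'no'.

pos 0: push '('; stack = (
pos 1: ')' matches '('; pop; stack = (empty)
pos 2: push '['; stack = [
pos 3: ']' matches '['; pop; stack = (empty)
pos 4: push '{'; stack = {
pos 5: '}' matches '{'; pop; stack = (empty)
pos 6: push '['; stack = [
pos 7: push '('; stack = [(
pos 8: ')' matches '('; pop; stack = [
pos 9: ']' matches '['; pop; stack = (empty)
pos 10: push '('; stack = (
pos 11: ')' matches '('; pop; stack = (empty)
pos 12: push '['; stack = [
pos 13: push '['; stack = [[
pos 14: ']' matches '['; pop; stack = [
pos 15: push '('; stack = [(
pos 16: push '{'; stack = [({
pos 17: '}' matches '{'; pop; stack = [(
pos 18: push '('; stack = [((
pos 19: ')' matches '('; pop; stack = [(
pos 20: ')' matches '('; pop; stack = [
pos 21: push '('; stack = [(
pos 22: ')' matches '('; pop; stack = [
pos 23: ']' matches '['; pop; stack = (empty)
end: stack empty → VALID
Verdict: properly nested → yes

Answer: yes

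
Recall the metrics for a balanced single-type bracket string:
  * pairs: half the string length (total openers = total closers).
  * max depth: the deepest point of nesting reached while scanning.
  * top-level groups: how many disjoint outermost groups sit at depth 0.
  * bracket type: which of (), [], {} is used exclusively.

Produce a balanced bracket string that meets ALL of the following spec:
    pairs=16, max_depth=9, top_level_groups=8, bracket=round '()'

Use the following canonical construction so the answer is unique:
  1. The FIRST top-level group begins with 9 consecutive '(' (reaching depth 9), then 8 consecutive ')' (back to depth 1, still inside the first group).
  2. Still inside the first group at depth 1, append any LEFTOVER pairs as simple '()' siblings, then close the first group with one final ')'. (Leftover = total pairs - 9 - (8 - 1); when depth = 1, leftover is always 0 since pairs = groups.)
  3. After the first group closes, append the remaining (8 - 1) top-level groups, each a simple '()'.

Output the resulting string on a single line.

Spec: pairs=16 depth=9 groups=8
Leftover pairs = 16 - 9 - (8-1) = 0
First group: deep chain of depth 9 + 0 sibling pairs
Remaining 7 groups: simple '()' each

Answer: ((((((((()))))))))()()()()()()()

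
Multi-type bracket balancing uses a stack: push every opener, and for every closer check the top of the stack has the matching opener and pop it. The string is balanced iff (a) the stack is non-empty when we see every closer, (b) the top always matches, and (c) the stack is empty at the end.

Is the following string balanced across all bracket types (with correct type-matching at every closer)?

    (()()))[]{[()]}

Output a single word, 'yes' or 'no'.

pos 0: push '('; stack = (
pos 1: push '('; stack = ((
pos 2: ')' matches '('; pop; stack = (
pos 3: push '('; stack = ((
pos 4: ')' matches '('; pop; stack = (
pos 5: ')' matches '('; pop; stack = (empty)
pos 6: saw closer ')' but stack is empty → INVALID
Verdict: unmatched closer ')' at position 6 → no

Answer: no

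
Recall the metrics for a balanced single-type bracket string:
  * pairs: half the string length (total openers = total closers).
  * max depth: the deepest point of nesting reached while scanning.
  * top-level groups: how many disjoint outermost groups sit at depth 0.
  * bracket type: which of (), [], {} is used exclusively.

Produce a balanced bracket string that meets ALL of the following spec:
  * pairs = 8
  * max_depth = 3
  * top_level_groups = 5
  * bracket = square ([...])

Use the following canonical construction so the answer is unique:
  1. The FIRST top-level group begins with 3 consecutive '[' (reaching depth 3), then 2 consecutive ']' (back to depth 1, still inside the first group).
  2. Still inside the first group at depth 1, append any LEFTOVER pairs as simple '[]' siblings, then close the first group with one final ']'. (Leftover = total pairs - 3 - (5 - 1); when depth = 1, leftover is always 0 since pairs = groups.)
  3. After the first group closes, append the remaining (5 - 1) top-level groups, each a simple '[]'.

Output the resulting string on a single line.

Spec: pairs=8 depth=3 groups=5
Leftover pairs = 8 - 3 - (5-1) = 1
First group: deep chain of depth 3 + 1 sibling pairs
Remaining 4 groups: simple '[]' each

Answer: [[[]][]][][][][]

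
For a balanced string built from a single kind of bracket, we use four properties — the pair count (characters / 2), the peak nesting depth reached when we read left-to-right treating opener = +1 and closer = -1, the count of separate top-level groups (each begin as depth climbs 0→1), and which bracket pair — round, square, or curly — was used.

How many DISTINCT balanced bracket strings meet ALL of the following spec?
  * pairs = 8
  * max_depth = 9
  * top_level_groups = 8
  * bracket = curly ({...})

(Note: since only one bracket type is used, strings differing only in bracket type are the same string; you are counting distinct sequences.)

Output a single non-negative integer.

Spec: pairs=8 depth=9 groups=8
Count(depth <= 9) = 1
Count(depth <= 8) = 1
Count(depth == 9) = 1 - 1 = 0

Answer: 0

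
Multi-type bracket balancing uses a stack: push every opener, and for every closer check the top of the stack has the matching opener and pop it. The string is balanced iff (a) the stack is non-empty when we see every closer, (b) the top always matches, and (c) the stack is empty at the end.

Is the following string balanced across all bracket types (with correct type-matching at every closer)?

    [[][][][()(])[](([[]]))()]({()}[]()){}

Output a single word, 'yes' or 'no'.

Answer: no

Derivation:
pos 0: push '['; stack = [
pos 1: push '['; stack = [[
pos 2: ']' matches '['; pop; stack = [
pos 3: push '['; stack = [[
pos 4: ']' matches '['; pop; stack = [
pos 5: push '['; stack = [[
pos 6: ']' matches '['; pop; stack = [
pos 7: push '['; stack = [[
pos 8: push '('; stack = [[(
pos 9: ')' matches '('; pop; stack = [[
pos 10: push '('; stack = [[(
pos 11: saw closer ']' but top of stack is '(' (expected ')') → INVALID
Verdict: type mismatch at position 11: ']' closes '(' → no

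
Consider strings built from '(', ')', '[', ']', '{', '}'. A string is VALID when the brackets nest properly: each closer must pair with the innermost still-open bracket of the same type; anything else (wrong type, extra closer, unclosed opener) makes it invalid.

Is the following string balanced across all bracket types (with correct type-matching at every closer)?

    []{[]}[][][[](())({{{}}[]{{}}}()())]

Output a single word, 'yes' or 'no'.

Answer: yes

Derivation:
pos 0: push '['; stack = [
pos 1: ']' matches '['; pop; stack = (empty)
pos 2: push '{'; stack = {
pos 3: push '['; stack = {[
pos 4: ']' matches '['; pop; stack = {
pos 5: '}' matches '{'; pop; stack = (empty)
pos 6: push '['; stack = [
pos 7: ']' matches '['; pop; stack = (empty)
pos 8: push '['; stack = [
pos 9: ']' matches '['; pop; stack = (empty)
pos 10: push '['; stack = [
pos 11: push '['; stack = [[
pos 12: ']' matches '['; pop; stack = [
pos 13: push '('; stack = [(
pos 14: push '('; stack = [((
pos 15: ')' matches '('; pop; stack = [(
pos 16: ')' matches '('; pop; stack = [
pos 17: push '('; stack = [(
pos 18: push '{'; stack = [({
pos 19: push '{'; stack = [({{
pos 20: push '{'; stack = [({{{
pos 21: '}' matches '{'; pop; stack = [({{
pos 22: '}' matches '{'; pop; stack = [({
pos 23: push '['; stack = [({[
pos 24: ']' matches '['; pop; stack = [({
pos 25: push '{'; stack = [({{
pos 26: push '{'; stack = [({{{
pos 27: '}' matches '{'; pop; stack = [({{
pos 28: '}' matches '{'; pop; stack = [({
pos 29: '}' matches '{'; pop; stack = [(
pos 30: push '('; stack = [((
pos 31: ')' matches '('; pop; stack = [(
pos 32: push '('; stack = [((
pos 33: ')' matches '('; pop; stack = [(
pos 34: ')' matches '('; pop; stack = [
pos 35: ']' matches '['; pop; stack = (empty)
end: stack empty → VALID
Verdict: properly nested → yes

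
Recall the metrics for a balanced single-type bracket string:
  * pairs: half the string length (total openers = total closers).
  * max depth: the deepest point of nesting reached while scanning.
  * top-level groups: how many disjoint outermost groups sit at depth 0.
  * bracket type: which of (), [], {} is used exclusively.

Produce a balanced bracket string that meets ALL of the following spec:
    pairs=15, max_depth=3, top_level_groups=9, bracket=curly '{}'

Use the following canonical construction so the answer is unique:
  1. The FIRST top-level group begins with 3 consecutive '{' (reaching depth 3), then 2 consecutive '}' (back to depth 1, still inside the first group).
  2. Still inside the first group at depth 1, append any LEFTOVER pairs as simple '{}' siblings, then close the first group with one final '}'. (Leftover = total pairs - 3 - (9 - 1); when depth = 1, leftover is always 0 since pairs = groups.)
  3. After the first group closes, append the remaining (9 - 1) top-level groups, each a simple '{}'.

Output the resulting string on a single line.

Answer: {{{}}{}{}{}{}}{}{}{}{}{}{}{}{}

Derivation:
Spec: pairs=15 depth=3 groups=9
Leftover pairs = 15 - 3 - (9-1) = 4
First group: deep chain of depth 3 + 4 sibling pairs
Remaining 8 groups: simple '{}' each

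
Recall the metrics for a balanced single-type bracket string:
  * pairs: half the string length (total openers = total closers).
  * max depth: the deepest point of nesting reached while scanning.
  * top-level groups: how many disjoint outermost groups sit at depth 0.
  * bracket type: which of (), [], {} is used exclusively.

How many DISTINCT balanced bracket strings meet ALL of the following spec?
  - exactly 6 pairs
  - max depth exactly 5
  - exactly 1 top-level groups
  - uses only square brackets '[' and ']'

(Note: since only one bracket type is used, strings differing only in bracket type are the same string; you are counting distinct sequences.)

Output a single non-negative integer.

Spec: pairs=6 depth=5 groups=1
Count(depth <= 5) = 41
Count(depth <= 4) = 34
Count(depth == 5) = 41 - 34 = 7

Answer: 7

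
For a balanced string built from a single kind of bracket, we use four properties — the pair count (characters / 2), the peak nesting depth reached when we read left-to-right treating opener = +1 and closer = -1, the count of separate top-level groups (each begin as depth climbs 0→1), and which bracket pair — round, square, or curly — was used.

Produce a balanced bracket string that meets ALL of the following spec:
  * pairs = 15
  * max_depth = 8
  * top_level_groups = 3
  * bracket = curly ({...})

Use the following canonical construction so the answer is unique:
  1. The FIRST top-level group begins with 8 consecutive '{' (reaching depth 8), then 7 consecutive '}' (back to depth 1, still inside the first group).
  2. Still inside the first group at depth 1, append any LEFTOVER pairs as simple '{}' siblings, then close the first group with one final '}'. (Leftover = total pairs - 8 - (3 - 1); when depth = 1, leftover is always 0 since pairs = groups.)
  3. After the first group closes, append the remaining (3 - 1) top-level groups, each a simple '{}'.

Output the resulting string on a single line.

Answer: {{{{{{{{}}}}}}}{}{}{}{}{}}{}{}

Derivation:
Spec: pairs=15 depth=8 groups=3
Leftover pairs = 15 - 8 - (3-1) = 5
First group: deep chain of depth 8 + 5 sibling pairs
Remaining 2 groups: simple '{}' each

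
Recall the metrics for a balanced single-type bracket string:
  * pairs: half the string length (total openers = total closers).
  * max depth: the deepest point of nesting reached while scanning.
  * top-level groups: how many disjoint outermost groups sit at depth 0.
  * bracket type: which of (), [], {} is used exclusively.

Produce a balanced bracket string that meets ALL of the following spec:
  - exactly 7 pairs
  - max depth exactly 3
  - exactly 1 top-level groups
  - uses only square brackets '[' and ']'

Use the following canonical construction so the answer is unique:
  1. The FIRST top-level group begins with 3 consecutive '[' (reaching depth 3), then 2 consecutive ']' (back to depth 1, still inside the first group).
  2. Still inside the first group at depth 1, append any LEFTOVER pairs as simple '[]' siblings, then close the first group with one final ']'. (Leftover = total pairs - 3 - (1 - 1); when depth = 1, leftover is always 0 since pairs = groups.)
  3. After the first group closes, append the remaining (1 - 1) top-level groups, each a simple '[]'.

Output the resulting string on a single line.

Spec: pairs=7 depth=3 groups=1
Leftover pairs = 7 - 3 - (1-1) = 4
First group: deep chain of depth 3 + 4 sibling pairs
Remaining 0 groups: simple '[]' each

Answer: [[[]][][][][]]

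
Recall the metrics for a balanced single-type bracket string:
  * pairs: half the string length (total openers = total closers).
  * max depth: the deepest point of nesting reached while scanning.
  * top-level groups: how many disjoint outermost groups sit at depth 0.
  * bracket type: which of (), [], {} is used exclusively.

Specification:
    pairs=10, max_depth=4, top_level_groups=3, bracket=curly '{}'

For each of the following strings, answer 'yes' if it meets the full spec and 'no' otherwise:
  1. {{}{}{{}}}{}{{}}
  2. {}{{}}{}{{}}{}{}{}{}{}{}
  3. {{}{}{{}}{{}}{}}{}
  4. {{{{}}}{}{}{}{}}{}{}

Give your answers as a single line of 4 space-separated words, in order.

Answer: no no no yes

Derivation:
String 1 '{{}{}{{}}}{}{{}}': depth seq [1 2 1 2 1 2 3 2 1 0 1 0 1 2 1 0]
  -> pairs=8 depth=3 groups=3 -> no
String 2 '{}{{}}{}{{}}{}{}{}{}{}{}': depth seq [1 0 1 2 1 0 1 0 1 2 1 0 1 0 1 0 1 0 1 0 1 0 1 0]
  -> pairs=12 depth=2 groups=10 -> no
String 3 '{{}{}{{}}{{}}{}}{}': depth seq [1 2 1 2 1 2 3 2 1 2 3 2 1 2 1 0 1 0]
  -> pairs=9 depth=3 groups=2 -> no
String 4 '{{{{}}}{}{}{}{}}{}{}': depth seq [1 2 3 4 3 2 1 2 1 2 1 2 1 2 1 0 1 0 1 0]
  -> pairs=10 depth=4 groups=3 -> yes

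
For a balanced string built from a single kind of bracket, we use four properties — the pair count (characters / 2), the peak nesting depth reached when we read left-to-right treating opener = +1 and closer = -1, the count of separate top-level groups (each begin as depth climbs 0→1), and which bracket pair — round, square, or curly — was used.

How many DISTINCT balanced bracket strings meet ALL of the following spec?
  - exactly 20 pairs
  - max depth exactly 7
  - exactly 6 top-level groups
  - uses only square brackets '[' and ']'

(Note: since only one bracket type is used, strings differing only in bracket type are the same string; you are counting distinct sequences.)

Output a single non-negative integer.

Spec: pairs=20 depth=7 groups=6
Count(depth <= 7) = 231877287
Count(depth <= 6) = 206963286
Count(depth == 7) = 231877287 - 206963286 = 24914001

Answer: 24914001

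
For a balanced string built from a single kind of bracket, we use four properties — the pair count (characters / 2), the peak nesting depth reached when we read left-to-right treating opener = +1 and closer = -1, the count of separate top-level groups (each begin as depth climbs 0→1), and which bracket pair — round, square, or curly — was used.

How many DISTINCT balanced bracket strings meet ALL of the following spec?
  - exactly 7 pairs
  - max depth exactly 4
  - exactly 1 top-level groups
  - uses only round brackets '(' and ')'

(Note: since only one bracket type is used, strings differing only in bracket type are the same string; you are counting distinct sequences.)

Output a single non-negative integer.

Spec: pairs=7 depth=4 groups=1
Count(depth <= 4) = 89
Count(depth <= 3) = 32
Count(depth == 4) = 89 - 32 = 57

Answer: 57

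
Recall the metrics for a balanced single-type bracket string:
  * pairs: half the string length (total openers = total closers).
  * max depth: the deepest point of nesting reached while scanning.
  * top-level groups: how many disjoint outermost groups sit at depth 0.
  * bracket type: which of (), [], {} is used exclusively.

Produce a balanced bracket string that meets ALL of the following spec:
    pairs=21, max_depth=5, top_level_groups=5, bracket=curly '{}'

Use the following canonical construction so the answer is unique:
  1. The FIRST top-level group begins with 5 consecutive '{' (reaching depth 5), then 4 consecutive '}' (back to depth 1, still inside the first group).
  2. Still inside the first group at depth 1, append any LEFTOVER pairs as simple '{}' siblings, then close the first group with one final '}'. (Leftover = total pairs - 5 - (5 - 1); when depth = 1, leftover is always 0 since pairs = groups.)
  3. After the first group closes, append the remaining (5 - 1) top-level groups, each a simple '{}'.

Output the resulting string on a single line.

Answer: {{{{{}}}}{}{}{}{}{}{}{}{}{}{}{}{}}{}{}{}{}

Derivation:
Spec: pairs=21 depth=5 groups=5
Leftover pairs = 21 - 5 - (5-1) = 12
First group: deep chain of depth 5 + 12 sibling pairs
Remaining 4 groups: simple '{}' each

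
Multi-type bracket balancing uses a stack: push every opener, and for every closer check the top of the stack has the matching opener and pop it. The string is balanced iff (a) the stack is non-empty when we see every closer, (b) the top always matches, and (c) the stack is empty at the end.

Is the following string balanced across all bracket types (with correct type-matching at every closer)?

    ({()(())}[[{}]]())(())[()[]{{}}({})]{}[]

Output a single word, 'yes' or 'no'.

pos 0: push '('; stack = (
pos 1: push '{'; stack = ({
pos 2: push '('; stack = ({(
pos 3: ')' matches '('; pop; stack = ({
pos 4: push '('; stack = ({(
pos 5: push '('; stack = ({((
pos 6: ')' matches '('; pop; stack = ({(
pos 7: ')' matches '('; pop; stack = ({
pos 8: '}' matches '{'; pop; stack = (
pos 9: push '['; stack = ([
pos 10: push '['; stack = ([[
pos 11: push '{'; stack = ([[{
pos 12: '}' matches '{'; pop; stack = ([[
pos 13: ']' matches '['; pop; stack = ([
pos 14: ']' matches '['; pop; stack = (
pos 15: push '('; stack = ((
pos 16: ')' matches '('; pop; stack = (
pos 17: ')' matches '('; pop; stack = (empty)
pos 18: push '('; stack = (
pos 19: push '('; stack = ((
pos 20: ')' matches '('; pop; stack = (
pos 21: ')' matches '('; pop; stack = (empty)
pos 22: push '['; stack = [
pos 23: push '('; stack = [(
pos 24: ')' matches '('; pop; stack = [
pos 25: push '['; stack = [[
pos 26: ']' matches '['; pop; stack = [
pos 27: push '{'; stack = [{
pos 28: push '{'; stack = [{{
pos 29: '}' matches '{'; pop; stack = [{
pos 30: '}' matches '{'; pop; stack = [
pos 31: push '('; stack = [(
pos 32: push '{'; stack = [({
pos 33: '}' matches '{'; pop; stack = [(
pos 34: ')' matches '('; pop; stack = [
pos 35: ']' matches '['; pop; stack = (empty)
pos 36: push '{'; stack = {
pos 37: '}' matches '{'; pop; stack = (empty)
pos 38: push '['; stack = [
pos 39: ']' matches '['; pop; stack = (empty)
end: stack empty → VALID
Verdict: properly nested → yes

Answer: yes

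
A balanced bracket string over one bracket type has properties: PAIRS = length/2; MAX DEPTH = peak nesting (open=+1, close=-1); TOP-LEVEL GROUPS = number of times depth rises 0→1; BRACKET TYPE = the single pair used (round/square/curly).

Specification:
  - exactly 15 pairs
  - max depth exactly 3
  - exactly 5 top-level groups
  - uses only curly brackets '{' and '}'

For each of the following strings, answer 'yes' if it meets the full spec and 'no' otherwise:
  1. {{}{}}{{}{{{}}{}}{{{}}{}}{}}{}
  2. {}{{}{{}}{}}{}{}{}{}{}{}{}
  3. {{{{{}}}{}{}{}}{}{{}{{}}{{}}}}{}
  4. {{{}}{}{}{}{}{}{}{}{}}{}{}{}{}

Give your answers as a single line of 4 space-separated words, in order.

Answer: no no no yes

Derivation:
String 1 '{{}{}}{{}{{{}}{}}{{{}}{}}{}}{}': depth seq [1 2 1 2 1 0 1 2 1 2 3 4 3 2 3 2 1 2 3 4 3 2 3 2 1 2 1 0 1 0]
  -> pairs=15 depth=4 groups=3 -> no
String 2 '{}{{}{{}}{}}{}{}{}{}{}{}{}': depth seq [1 0 1 2 1 2 3 2 1 2 1 0 1 0 1 0 1 0 1 0 1 0 1 0 1 0]
  -> pairs=13 depth=3 groups=9 -> no
String 3 '{{{{{}}}{}{}{}}{}{{}{{}}{{}}}}{}': depth seq [1 2 3 4 5 4 3 2 3 2 3 2 3 2 1 2 1 2 3 2 3 4 3 2 3 4 3 2 1 0 1 0]
  -> pairs=16 depth=5 groups=2 -> no
String 4 '{{{}}{}{}{}{}{}{}{}{}}{}{}{}{}': depth seq [1 2 3 2 1 2 1 2 1 2 1 2 1 2 1 2 1 2 1 2 1 0 1 0 1 0 1 0 1 0]
  -> pairs=15 depth=3 groups=5 -> yes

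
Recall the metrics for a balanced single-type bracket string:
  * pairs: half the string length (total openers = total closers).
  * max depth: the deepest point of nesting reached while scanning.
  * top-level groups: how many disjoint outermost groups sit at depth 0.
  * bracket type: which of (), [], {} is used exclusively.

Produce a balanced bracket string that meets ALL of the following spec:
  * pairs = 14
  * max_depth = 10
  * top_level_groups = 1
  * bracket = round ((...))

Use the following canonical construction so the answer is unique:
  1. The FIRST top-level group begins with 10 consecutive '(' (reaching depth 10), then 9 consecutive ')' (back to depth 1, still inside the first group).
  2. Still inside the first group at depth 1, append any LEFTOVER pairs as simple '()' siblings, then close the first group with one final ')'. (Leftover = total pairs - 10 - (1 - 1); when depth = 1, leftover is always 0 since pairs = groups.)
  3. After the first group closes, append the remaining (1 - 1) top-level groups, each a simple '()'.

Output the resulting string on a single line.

Answer: (((((((((()))))))))()()()())

Derivation:
Spec: pairs=14 depth=10 groups=1
Leftover pairs = 14 - 10 - (1-1) = 4
First group: deep chain of depth 10 + 4 sibling pairs
Remaining 0 groups: simple '()' each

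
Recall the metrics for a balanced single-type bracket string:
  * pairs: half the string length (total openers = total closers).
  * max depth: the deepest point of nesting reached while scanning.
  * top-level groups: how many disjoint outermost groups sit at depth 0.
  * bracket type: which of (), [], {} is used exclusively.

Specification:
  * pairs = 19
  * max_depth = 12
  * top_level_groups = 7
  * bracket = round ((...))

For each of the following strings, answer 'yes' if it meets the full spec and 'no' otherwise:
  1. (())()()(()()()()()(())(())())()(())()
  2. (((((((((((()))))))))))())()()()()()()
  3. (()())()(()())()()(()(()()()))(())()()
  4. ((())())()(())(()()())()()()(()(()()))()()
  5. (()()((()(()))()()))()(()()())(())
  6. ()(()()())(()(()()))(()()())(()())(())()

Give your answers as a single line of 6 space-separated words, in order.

String 1 '(())()()(()()()()()(())(())())()(())()': depth seq [1 2 1 0 1 0 1 0 1 2 1 2 1 2 1 2 1 2 1 2 3 2 1 2 3 2 1 2 1 0 1 0 1 2 1 0 1 0]
  -> pairs=19 depth=3 groups=7 -> no
String 2 '(((((((((((()))))))))))())()()()()()()': depth seq [1 2 3 4 5 6 7 8 9 10 11 12 11 10 9 8 7 6 5 4 3 2 1 2 1 0 1 0 1 0 1 0 1 0 1 0 1 0]
  -> pairs=19 depth=12 groups=7 -> yes
String 3 '(()())()(()())()()(()(()()()))(())()()': depth seq [1 2 1 2 1 0 1 0 1 2 1 2 1 0 1 0 1 0 1 2 1 2 3 2 3 2 3 2 1 0 1 2 1 0 1 0 1 0]
  -> pairs=19 depth=3 groups=9 -> no
String 4 '((())())()(())(()()())()()()(()(()()))()()': depth seq [1 2 3 2 1 2 1 0 1 0 1 2 1 0 1 2 1 2 1 2 1 0 1 0 1 0 1 0 1 2 1 2 3 2 3 2 1 0 1 0 1 0]
  -> pairs=21 depth=3 groups=10 -> no
String 5 '(()()((()(()))()()))()(()()())(())': depth seq [1 2 1 2 1 2 3 4 3 4 5 4 3 2 3 2 3 2 1 0 1 0 1 2 1 2 1 2 1 0 1 2 1 0]
  -> pairs=17 depth=5 groups=4 -> no
String 6 '()(()()())(()(()()))(()()())(()())(())()': depth seq [1 0 1 2 1 2 1 2 1 0 1 2 1 2 3 2 3 2 1 0 1 2 1 2 1 2 1 0 1 2 1 2 1 0 1 2 1 0 1 0]
  -> pairs=20 depth=3 groups=7 -> no

Answer: no yes no no no no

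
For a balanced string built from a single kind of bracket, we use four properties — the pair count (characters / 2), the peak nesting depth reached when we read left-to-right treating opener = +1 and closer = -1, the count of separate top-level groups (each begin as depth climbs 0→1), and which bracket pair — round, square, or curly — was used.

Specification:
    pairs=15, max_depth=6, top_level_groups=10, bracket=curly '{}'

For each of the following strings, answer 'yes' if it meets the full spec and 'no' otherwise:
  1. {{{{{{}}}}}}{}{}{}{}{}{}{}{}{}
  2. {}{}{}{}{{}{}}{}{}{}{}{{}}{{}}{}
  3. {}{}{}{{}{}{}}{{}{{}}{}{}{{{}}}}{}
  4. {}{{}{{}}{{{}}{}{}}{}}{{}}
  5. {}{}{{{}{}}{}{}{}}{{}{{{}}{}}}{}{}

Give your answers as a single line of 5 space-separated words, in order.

Answer: yes no no no no

Derivation:
String 1 '{{{{{{}}}}}}{}{}{}{}{}{}{}{}{}': depth seq [1 2 3 4 5 6 5 4 3 2 1 0 1 0 1 0 1 0 1 0 1 0 1 0 1 0 1 0 1 0]
  -> pairs=15 depth=6 groups=10 -> yes
String 2 '{}{}{}{}{{}{}}{}{}{}{}{{}}{{}}{}': depth seq [1 0 1 0 1 0 1 0 1 2 1 2 1 0 1 0 1 0 1 0 1 0 1 2 1 0 1 2 1 0 1 0]
  -> pairs=16 depth=2 groups=12 -> no
String 3 '{}{}{}{{}{}{}}{{}{{}}{}{}{{{}}}}{}': depth seq [1 0 1 0 1 0 1 2 1 2 1 2 1 0 1 2 1 2 3 2 1 2 1 2 1 2 3 4 3 2 1 0 1 0]
  -> pairs=17 depth=4 groups=6 -> no
String 4 '{}{{}{{}}{{{}}{}{}}{}}{{}}': depth seq [1 0 1 2 1 2 3 2 1 2 3 4 3 2 3 2 3 2 1 2 1 0 1 2 1 0]
  -> pairs=13 depth=4 groups=3 -> no
String 5 '{}{}{{{}{}}{}{}{}}{{}{{{}}{}}}{}{}': depth seq [1 0 1 0 1 2 3 2 3 2 1 2 1 2 1 2 1 0 1 2 1 2 3 4 3 2 3 2 1 0 1 0 1 0]
  -> pairs=17 depth=4 groups=6 -> no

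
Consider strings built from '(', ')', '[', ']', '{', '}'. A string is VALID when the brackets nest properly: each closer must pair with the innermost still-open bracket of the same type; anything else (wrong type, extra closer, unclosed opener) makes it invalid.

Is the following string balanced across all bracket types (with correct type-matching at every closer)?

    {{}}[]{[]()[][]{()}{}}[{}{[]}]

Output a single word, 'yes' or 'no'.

Answer: yes

Derivation:
pos 0: push '{'; stack = {
pos 1: push '{'; stack = {{
pos 2: '}' matches '{'; pop; stack = {
pos 3: '}' matches '{'; pop; stack = (empty)
pos 4: push '['; stack = [
pos 5: ']' matches '['; pop; stack = (empty)
pos 6: push '{'; stack = {
pos 7: push '['; stack = {[
pos 8: ']' matches '['; pop; stack = {
pos 9: push '('; stack = {(
pos 10: ')' matches '('; pop; stack = {
pos 11: push '['; stack = {[
pos 12: ']' matches '['; pop; stack = {
pos 13: push '['; stack = {[
pos 14: ']' matches '['; pop; stack = {
pos 15: push '{'; stack = {{
pos 16: push '('; stack = {{(
pos 17: ')' matches '('; pop; stack = {{
pos 18: '}' matches '{'; pop; stack = {
pos 19: push '{'; stack = {{
pos 20: '}' matches '{'; pop; stack = {
pos 21: '}' matches '{'; pop; stack = (empty)
pos 22: push '['; stack = [
pos 23: push '{'; stack = [{
pos 24: '}' matches '{'; pop; stack = [
pos 25: push '{'; stack = [{
pos 26: push '['; stack = [{[
pos 27: ']' matches '['; pop; stack = [{
pos 28: '}' matches '{'; pop; stack = [
pos 29: ']' matches '['; pop; stack = (empty)
end: stack empty → VALID
Verdict: properly nested → yes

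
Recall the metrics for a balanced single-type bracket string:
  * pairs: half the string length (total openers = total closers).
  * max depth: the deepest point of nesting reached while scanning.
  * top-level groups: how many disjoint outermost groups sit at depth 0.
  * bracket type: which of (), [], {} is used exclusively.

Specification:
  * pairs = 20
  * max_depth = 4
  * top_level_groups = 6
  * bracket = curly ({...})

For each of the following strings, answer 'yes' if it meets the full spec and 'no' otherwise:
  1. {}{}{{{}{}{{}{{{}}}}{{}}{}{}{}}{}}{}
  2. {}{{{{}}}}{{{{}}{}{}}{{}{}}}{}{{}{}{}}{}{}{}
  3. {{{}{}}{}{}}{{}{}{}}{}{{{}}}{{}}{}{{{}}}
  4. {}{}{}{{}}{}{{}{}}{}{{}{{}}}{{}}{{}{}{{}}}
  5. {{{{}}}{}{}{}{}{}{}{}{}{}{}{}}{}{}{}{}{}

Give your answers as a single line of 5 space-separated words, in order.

String 1 '{}{}{{{}{}{{}{{{}}}}{{}}{}{}{}}{}}{}': depth seq [1 0 1 0 1 2 3 2 3 2 3 4 3 4 5 6 5 4 3 2 3 4 3 2 3 2 3 2 3 2 1 2 1 0 1 0]
  -> pairs=18 depth=6 groups=4 -> no
String 2 '{}{{{{}}}}{{{{}}{}{}}{{}{}}}{}{{}{}{}}{}{}{}': depth seq [1 0 1 2 3 4 3 2 1 0 1 2 3 4 3 2 3 2 3 2 1 2 3 2 3 2 1 0 1 0 1 2 1 2 1 2 1 0 1 0 1 0 1 0]
  -> pairs=22 depth=4 groups=8 -> no
String 3 '{{{}{}}{}{}}{{}{}{}}{}{{{}}}{{}}{}{{{}}}': depth seq [1 2 3 2 3 2 1 2 1 2 1 0 1 2 1 2 1 2 1 0 1 0 1 2 3 2 1 0 1 2 1 0 1 0 1 2 3 2 1 0]
  -> pairs=20 depth=3 groups=7 -> no
String 4 '{}{}{}{{}}{}{{}{}}{}{{}{{}}}{{}}{{}{}{{}}}': depth seq [1 0 1 0 1 0 1 2 1 0 1 0 1 2 1 2 1 0 1 0 1 2 1 2 3 2 1 0 1 2 1 0 1 2 1 2 1 2 3 2 1 0]
  -> pairs=21 depth=3 groups=10 -> no
String 5 '{{{{}}}{}{}{}{}{}{}{}{}{}{}{}}{}{}{}{}{}': depth seq [1 2 3 4 3 2 1 2 1 2 1 2 1 2 1 2 1 2 1 2 1 2 1 2 1 2 1 2 1 0 1 0 1 0 1 0 1 0 1 0]
  -> pairs=20 depth=4 groups=6 -> yes

Answer: no no no no yes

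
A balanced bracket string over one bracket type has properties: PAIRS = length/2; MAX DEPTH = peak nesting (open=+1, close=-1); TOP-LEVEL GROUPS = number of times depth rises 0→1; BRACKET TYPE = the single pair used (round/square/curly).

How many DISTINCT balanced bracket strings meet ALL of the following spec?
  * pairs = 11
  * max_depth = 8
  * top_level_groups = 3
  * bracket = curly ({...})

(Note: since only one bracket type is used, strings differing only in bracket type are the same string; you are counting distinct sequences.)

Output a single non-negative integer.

Spec: pairs=11 depth=8 groups=3
Count(depth <= 8) = 11931
Count(depth <= 7) = 11886
Count(depth == 8) = 11931 - 11886 = 45

Answer: 45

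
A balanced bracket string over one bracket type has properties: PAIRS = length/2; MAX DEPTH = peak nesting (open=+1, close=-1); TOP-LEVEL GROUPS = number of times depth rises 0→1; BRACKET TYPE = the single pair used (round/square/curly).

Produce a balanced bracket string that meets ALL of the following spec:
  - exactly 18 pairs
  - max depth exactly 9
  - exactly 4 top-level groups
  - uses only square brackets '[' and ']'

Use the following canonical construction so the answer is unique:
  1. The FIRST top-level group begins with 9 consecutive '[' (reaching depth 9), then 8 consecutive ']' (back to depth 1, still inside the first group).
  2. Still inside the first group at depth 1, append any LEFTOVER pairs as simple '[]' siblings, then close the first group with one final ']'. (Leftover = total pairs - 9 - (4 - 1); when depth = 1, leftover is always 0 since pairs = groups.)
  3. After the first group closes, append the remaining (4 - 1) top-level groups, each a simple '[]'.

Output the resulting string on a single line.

Answer: [[[[[[[[[]]]]]]]][][][][][][]][][][]

Derivation:
Spec: pairs=18 depth=9 groups=4
Leftover pairs = 18 - 9 - (4-1) = 6
First group: deep chain of depth 9 + 6 sibling pairs
Remaining 3 groups: simple '[]' each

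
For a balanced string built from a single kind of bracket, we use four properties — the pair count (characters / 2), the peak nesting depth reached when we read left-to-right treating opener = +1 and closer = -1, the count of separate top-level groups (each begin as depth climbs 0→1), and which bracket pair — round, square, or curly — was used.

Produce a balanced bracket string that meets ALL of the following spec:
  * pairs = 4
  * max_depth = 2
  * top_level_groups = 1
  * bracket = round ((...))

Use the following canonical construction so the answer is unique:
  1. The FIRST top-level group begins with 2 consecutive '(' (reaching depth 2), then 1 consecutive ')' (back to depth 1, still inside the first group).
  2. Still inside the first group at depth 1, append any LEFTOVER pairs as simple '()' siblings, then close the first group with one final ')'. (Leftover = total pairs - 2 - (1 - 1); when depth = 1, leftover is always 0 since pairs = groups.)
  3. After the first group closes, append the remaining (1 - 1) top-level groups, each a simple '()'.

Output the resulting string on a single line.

Answer: (()()())

Derivation:
Spec: pairs=4 depth=2 groups=1
Leftover pairs = 4 - 2 - (1-1) = 2
First group: deep chain of depth 2 + 2 sibling pairs
Remaining 0 groups: simple '()' each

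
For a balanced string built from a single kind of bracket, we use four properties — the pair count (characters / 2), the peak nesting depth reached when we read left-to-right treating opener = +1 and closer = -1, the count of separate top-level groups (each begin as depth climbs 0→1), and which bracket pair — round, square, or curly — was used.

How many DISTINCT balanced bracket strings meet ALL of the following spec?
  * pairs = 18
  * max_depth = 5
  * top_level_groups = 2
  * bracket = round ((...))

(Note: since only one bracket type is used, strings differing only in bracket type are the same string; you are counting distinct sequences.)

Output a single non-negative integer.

Spec: pairs=18 depth=5 groups=2
Count(depth <= 5) = 35872272
Count(depth <= 4) = 8606848
Count(depth == 5) = 35872272 - 8606848 = 27265424

Answer: 27265424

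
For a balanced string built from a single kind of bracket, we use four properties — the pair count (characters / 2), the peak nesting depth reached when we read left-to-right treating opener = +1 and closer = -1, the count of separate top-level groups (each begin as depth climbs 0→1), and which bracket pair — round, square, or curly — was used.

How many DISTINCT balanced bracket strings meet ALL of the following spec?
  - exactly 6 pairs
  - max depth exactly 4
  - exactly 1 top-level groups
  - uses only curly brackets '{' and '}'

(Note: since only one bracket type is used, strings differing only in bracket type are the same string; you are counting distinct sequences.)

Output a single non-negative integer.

Spec: pairs=6 depth=4 groups=1
Count(depth <= 4) = 34
Count(depth <= 3) = 16
Count(depth == 4) = 34 - 16 = 18

Answer: 18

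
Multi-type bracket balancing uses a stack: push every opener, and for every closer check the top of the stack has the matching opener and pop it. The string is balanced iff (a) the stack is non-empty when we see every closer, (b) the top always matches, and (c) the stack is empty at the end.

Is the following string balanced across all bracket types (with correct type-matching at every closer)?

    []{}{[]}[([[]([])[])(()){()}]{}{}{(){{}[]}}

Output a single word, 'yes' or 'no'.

Answer: no

Derivation:
pos 0: push '['; stack = [
pos 1: ']' matches '['; pop; stack = (empty)
pos 2: push '{'; stack = {
pos 3: '}' matches '{'; pop; stack = (empty)
pos 4: push '{'; stack = {
pos 5: push '['; stack = {[
pos 6: ']' matches '['; pop; stack = {
pos 7: '}' matches '{'; pop; stack = (empty)
pos 8: push '['; stack = [
pos 9: push '('; stack = [(
pos 10: push '['; stack = [([
pos 11: push '['; stack = [([[
pos 12: ']' matches '['; pop; stack = [([
pos 13: push '('; stack = [([(
pos 14: push '['; stack = [([([
pos 15: ']' matches '['; pop; stack = [([(
pos 16: ')' matches '('; pop; stack = [([
pos 17: push '['; stack = [([[
pos 18: ']' matches '['; pop; stack = [([
pos 19: saw closer ')' but top of stack is '[' (expected ']') → INVALID
Verdict: type mismatch at position 19: ')' closes '[' → no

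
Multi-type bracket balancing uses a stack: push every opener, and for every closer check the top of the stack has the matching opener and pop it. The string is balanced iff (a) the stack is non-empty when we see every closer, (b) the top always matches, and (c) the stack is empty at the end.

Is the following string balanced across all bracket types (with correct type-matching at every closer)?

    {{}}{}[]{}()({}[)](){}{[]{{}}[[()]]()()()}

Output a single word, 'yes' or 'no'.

Answer: no

Derivation:
pos 0: push '{'; stack = {
pos 1: push '{'; stack = {{
pos 2: '}' matches '{'; pop; stack = {
pos 3: '}' matches '{'; pop; stack = (empty)
pos 4: push '{'; stack = {
pos 5: '}' matches '{'; pop; stack = (empty)
pos 6: push '['; stack = [
pos 7: ']' matches '['; pop; stack = (empty)
pos 8: push '{'; stack = {
pos 9: '}' matches '{'; pop; stack = (empty)
pos 10: push '('; stack = (
pos 11: ')' matches '('; pop; stack = (empty)
pos 12: push '('; stack = (
pos 13: push '{'; stack = ({
pos 14: '}' matches '{'; pop; stack = (
pos 15: push '['; stack = ([
pos 16: saw closer ')' but top of stack is '[' (expected ']') → INVALID
Verdict: type mismatch at position 16: ')' closes '[' → no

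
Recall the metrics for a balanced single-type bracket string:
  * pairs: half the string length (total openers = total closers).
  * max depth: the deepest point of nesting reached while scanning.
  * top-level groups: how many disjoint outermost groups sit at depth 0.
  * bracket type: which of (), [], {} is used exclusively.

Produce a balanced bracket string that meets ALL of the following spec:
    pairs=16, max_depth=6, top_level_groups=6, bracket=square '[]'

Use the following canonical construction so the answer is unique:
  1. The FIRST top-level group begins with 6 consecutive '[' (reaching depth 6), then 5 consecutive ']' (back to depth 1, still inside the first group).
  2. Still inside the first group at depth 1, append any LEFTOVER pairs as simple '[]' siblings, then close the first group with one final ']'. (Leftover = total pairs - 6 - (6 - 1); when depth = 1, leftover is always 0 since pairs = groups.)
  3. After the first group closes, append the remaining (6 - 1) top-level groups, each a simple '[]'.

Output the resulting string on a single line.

Answer: [[[[[[]]]]][][][][][]][][][][][]

Derivation:
Spec: pairs=16 depth=6 groups=6
Leftover pairs = 16 - 6 - (6-1) = 5
First group: deep chain of depth 6 + 5 sibling pairs
Remaining 5 groups: simple '[]' each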